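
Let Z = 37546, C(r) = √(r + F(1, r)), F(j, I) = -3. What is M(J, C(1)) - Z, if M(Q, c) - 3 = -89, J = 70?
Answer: -37632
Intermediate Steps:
C(r) = √(-3 + r) (C(r) = √(r - 3) = √(-3 + r))
M(Q, c) = -86 (M(Q, c) = 3 - 89 = -86)
M(J, C(1)) - Z = -86 - 1*37546 = -86 - 37546 = -37632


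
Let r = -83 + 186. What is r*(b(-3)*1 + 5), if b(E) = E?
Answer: 206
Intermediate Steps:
r = 103
r*(b(-3)*1 + 5) = 103*(-3*1 + 5) = 103*(-3 + 5) = 103*2 = 206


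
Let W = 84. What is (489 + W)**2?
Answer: 328329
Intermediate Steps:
(489 + W)**2 = (489 + 84)**2 = 573**2 = 328329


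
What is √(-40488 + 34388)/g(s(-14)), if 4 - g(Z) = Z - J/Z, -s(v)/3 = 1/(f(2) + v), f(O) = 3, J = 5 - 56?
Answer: -55*I*√61/1008 ≈ -0.42615*I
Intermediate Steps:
J = -51
s(v) = -3/(3 + v)
g(Z) = 4 - Z - 51/Z (g(Z) = 4 - (Z - (-51)/Z) = 4 - (Z + 51/Z) = 4 + (-Z - 51/Z) = 4 - Z - 51/Z)
√(-40488 + 34388)/g(s(-14)) = √(-40488 + 34388)/(4 - (-3)/(3 - 14) - 51/((-3/(3 - 14)))) = √(-6100)/(4 - (-3)/(-11) - 51/((-3/(-11)))) = (10*I*√61)/(4 - (-3)*(-1)/11 - 51/((-3*(-1/11)))) = (10*I*√61)/(4 - 1*3/11 - 51/3/11) = (10*I*√61)/(4 - 3/11 - 51*11/3) = (10*I*√61)/(4 - 3/11 - 187) = (10*I*√61)/(-2016/11) = (10*I*√61)*(-11/2016) = -55*I*√61/1008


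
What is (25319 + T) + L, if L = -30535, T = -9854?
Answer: -15070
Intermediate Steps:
(25319 + T) + L = (25319 - 9854) - 30535 = 15465 - 30535 = -15070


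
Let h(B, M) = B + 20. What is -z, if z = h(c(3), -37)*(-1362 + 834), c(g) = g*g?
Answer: 15312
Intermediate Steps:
c(g) = g**2
h(B, M) = 20 + B
z = -15312 (z = (20 + 3**2)*(-1362 + 834) = (20 + 9)*(-528) = 29*(-528) = -15312)
-z = -1*(-15312) = 15312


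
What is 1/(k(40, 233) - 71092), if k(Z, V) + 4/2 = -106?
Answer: -1/71200 ≈ -1.4045e-5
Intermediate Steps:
k(Z, V) = -108 (k(Z, V) = -2 - 106 = -108)
1/(k(40, 233) - 71092) = 1/(-108 - 71092) = 1/(-71200) = -1/71200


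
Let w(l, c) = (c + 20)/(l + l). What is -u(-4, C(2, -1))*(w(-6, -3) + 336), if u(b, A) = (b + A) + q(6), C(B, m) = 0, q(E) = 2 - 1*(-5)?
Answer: -4015/4 ≈ -1003.8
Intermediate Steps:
q(E) = 7 (q(E) = 2 + 5 = 7)
w(l, c) = (20 + c)/(2*l) (w(l, c) = (20 + c)/((2*l)) = (20 + c)*(1/(2*l)) = (20 + c)/(2*l))
u(b, A) = 7 + A + b (u(b, A) = (b + A) + 7 = (A + b) + 7 = 7 + A + b)
-u(-4, C(2, -1))*(w(-6, -3) + 336) = -(7 + 0 - 4)*((½)*(20 - 3)/(-6) + 336) = -3*((½)*(-⅙)*17 + 336) = -3*(-17/12 + 336) = -3*4015/12 = -1*4015/4 = -4015/4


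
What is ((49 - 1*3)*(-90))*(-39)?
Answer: 161460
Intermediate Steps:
((49 - 1*3)*(-90))*(-39) = ((49 - 3)*(-90))*(-39) = (46*(-90))*(-39) = -4140*(-39) = 161460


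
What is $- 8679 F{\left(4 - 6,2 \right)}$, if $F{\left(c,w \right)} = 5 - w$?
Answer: $-26037$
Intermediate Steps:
$- 8679 F{\left(4 - 6,2 \right)} = - 8679 \left(5 - 2\right) = \left(-8679\right) 3 = -26037$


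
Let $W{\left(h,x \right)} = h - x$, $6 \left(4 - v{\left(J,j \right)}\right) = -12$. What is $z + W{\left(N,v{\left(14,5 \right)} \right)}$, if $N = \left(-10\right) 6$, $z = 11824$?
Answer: $11758$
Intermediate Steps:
$v{\left(J,j \right)} = 6$ ($v{\left(J,j \right)} = 4 - -2 = 4 + 2 = 6$)
$N = -60$
$z + W{\left(N,v{\left(14,5 \right)} \right)} = 11824 - 66 = 11758$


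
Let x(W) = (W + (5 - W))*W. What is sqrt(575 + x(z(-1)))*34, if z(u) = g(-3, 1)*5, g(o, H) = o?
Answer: 340*sqrt(5) ≈ 760.26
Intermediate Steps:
z(u) = -15 (z(u) = -3*5 = -15)
x(W) = 5*W
sqrt(575 + x(z(-1)))*34 = sqrt(575 + 5*(-15))*34 = sqrt(575 - 75)*34 = sqrt(500)*34 = (10*sqrt(5))*34 = 340*sqrt(5)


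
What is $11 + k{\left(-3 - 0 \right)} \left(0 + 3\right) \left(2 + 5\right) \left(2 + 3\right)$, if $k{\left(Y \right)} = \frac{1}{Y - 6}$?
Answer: $- \frac{2}{3} \approx -0.66667$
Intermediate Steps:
$k{\left(Y \right)} = \frac{1}{-6 + Y}$
$11 + k{\left(-3 - 0 \right)} \left(0 + 3\right) \left(2 + 5\right) \left(2 + 3\right) = 11 + \frac{\left(0 + 3\right) \left(2 + 5\right) \left(2 + 3\right)}{-6 - 3} = 11 + \frac{3 \cdot 7 \cdot 5}{-6 + \left(-3 + 0\right)} = 11 + \frac{3 \cdot 35}{-6 - 3} = 11 + \frac{1}{-9} \cdot 105 = 11 - \frac{35}{3} = - \frac{2}{3}$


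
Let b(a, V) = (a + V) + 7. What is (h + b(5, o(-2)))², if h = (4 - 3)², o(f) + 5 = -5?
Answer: 9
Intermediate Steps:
o(f) = -10 (o(f) = -5 - 5 = -10)
b(a, V) = 7 + V + a (b(a, V) = (V + a) + 7 = 7 + V + a)
h = 1 (h = 1² = 1)
(h + b(5, o(-2)))² = (1 + (7 - 10 + 5))² = (1 + 2)² = 3² = 9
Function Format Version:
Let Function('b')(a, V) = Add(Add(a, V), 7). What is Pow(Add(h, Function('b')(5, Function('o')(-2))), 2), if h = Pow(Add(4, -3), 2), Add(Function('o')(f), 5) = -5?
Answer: 9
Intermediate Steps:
Function('o')(f) = -10 (Function('o')(f) = Add(-5, -5) = -10)
Function('b')(a, V) = Add(7, V, a) (Function('b')(a, V) = Add(Add(V, a), 7) = Add(7, V, a))
h = 1 (h = Pow(1, 2) = 1)
Pow(Add(h, Function('b')(5, Function('o')(-2))), 2) = Pow(Add(1, Add(7, -10, 5)), 2) = Pow(Add(1, 2), 2) = Pow(3, 2) = 9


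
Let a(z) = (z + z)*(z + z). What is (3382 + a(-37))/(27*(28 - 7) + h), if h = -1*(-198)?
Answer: 8858/765 ≈ 11.579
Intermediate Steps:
a(z) = 4*z² (a(z) = (2*z)*(2*z) = 4*z²)
h = 198
(3382 + a(-37))/(27*(28 - 7) + h) = (3382 + 4*(-37)²)/(27*(28 - 7) + 198) = (3382 + 4*1369)/(27*21 + 198) = (3382 + 5476)/(567 + 198) = 8858/765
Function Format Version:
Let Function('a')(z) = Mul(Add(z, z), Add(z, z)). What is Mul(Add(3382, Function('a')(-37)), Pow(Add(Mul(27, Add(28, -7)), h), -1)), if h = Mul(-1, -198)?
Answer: Rational(8858, 765) ≈ 11.579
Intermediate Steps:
Function('a')(z) = Mul(4, Pow(z, 2)) (Function('a')(z) = Mul(Mul(2, z), Mul(2, z)) = Mul(4, Pow(z, 2)))
h = 198
Mul(Add(3382, Function('a')(-37)), Pow(Add(Mul(27, Add(28, -7)), h), -1)) = Mul(Add(3382, Mul(4, Pow(-37, 2))), Pow(Add(Mul(27, Add(28, -7)), 198), -1)) = Mul(Add(3382, Mul(4, 1369)), Pow(Add(Mul(27, 21), 198), -1)) = Mul(Add(3382, 5476), Pow(Add(567, 198), -1)) = Mul(8858, Pow(765, -1)) = Mul(8858, Rational(1, 765)) = Rational(8858, 765)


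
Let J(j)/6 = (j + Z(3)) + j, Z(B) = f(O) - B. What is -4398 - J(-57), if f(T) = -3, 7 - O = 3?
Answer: -3678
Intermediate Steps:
O = 4 (O = 7 - 1*3 = 7 - 3 = 4)
Z(B) = -3 - B
J(j) = -36 + 12*j (J(j) = 6*((j + (-3 - 1*3)) + j) = 6*((j + (-3 - 3)) + j) = 6*((j - 6) + j) = 6*((-6 + j) + j) = 6*(-6 + 2*j) = -36 + 12*j)
-4398 - J(-57) = -4398 - (-36 + 12*(-57)) = -4398 - (-36 - 684) = -4398 - 1*(-720) = -4398 + 720 = -3678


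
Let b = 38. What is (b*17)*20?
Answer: 12920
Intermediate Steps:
(b*17)*20 = (38*17)*20 = 646*20 = 12920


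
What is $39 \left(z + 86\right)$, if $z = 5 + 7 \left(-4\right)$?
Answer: $2457$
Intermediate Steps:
$z = -23$ ($z = 5 - 28 = -23$)
$39 \left(z + 86\right) = 39 \left(-23 + 86\right) = 39 \cdot 63 = 2457$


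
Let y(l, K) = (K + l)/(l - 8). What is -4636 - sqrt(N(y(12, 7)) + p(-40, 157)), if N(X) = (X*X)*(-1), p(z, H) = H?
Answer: -4636 - 3*sqrt(239)/4 ≈ -4647.6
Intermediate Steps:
y(l, K) = (K + l)/(-8 + l)
N(X) = -X**2 (N(X) = X**2*(-1) = -X**2)
-4636 - sqrt(N(y(12, 7)) + p(-40, 157)) = -4636 - sqrt(-((7 + 12)/(-8 + 12))**2 + 157) = -4636 - sqrt(-(19/4)**2 + 157) = -4636 - sqrt(-1*361/16 + 157) = -4636 - sqrt(-361/16 + 157) = -4636 - sqrt(2151/16) = -4636 - 3*sqrt(239)/4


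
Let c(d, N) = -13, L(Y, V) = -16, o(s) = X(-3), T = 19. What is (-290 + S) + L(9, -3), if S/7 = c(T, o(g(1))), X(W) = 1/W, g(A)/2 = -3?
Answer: -397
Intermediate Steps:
g(A) = -6 (g(A) = 2*(-3) = -6)
o(s) = -1/3 (o(s) = 1/(-3) = -1/3)
S = -91 (S = 7*(-13) = -91)
(-290 + S) + L(9, -3) = (-290 - 91) - 16 = -381 - 16 = -397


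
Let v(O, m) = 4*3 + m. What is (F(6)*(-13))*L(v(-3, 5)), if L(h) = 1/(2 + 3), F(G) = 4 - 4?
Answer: 0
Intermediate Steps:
F(G) = 0
v(O, m) = 12 + m
L(h) = ⅕ (L(h) = 1/5 = ⅕)
(F(6)*(-13))*L(v(-3, 5)) = (0*(-13))*(⅕) = 0*(⅕) = 0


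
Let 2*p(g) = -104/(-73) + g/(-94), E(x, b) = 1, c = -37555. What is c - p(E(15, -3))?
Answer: -515414523/13724 ≈ -37556.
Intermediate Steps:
p(g) = 52/73 - g/188 (p(g) = (-104/(-73) + g/(-94))/2 = (-104*(-1/73) + g*(-1/94))/2 = (104/73 - g/94)/2 = 52/73 - g/188)
c - p(E(15, -3)) = -37555 - (52/73 - 1/188*1) = -37555 - (52/73 - 1/188) = -37555 - 1*9703/13724 = -37555 - 9703/13724 = -515414523/13724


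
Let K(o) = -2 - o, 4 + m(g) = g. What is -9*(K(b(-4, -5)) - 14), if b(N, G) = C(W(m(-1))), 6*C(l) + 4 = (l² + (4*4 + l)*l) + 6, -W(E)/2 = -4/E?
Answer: 2907/25 ≈ 116.28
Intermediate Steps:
m(g) = -4 + g
W(E) = 8/E (W(E) = -(-8)/E = 8/E)
C(l) = ⅓ + l²/6 + l*(16 + l)/6 (C(l) = -⅔ + ((l² + (4*4 + l)*l) + 6)/6 = -⅔ + ((l² + (16 + l)*l) + 6)/6 = -⅔ + ((l² + l*(16 + l)) + 6)/6 = -⅔ + (6 + l² + l*(16 + l))/6 = -⅔ + (1 + l²/6 + l*(16 + l)/6) = ⅓ + l²/6 + l*(16 + l)/6)
b(N, G) = -77/25 (b(N, G) = ⅓ + (8/(-4 - 1))²/3 + 8*(8/(-4 - 1))/3 = ⅓ + (8/(-5))²/3 + 8*(8/(-5))/3 = ⅓ + (8*(-⅕))²/3 + 8*(8*(-⅕))/3 = ⅓ + (-8/5)²/3 + (8/3)*(-8/5) = ⅓ + (⅓)*(64/25) - 64/15 = ⅓ + 64/75 - 64/15 = -77/25)
-9*(K(b(-4, -5)) - 14) = -9*((-2 - 1*(-77/25)) - 14) = -9*((-2 + 77/25) - 14) = -9*(27/25 - 14) = -9*(-323/25) = 2907/25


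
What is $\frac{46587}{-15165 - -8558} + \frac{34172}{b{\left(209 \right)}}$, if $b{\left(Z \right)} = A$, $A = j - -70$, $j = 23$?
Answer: $\frac{221441813}{614451} \approx 360.39$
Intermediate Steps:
$A = 93$ ($A = 23 - -70 = 23 + 70 = 93$)
$b{\left(Z \right)} = 93$
$\frac{46587}{-15165 - -8558} + \frac{34172}{b{\left(209 \right)}} = \frac{46587}{-15165 - -8558} + \frac{34172}{93} = \frac{46587}{-15165 + 8558} + 34172 \cdot \frac{1}{93} = \frac{46587}{-6607} + \frac{34172}{93} = 46587 \left(- \frac{1}{6607}\right) + \frac{34172}{93} = - \frac{46587}{6607} + \frac{34172}{93} = \frac{221441813}{614451}$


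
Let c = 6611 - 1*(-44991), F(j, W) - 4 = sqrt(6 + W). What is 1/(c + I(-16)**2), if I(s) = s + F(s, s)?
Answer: I/(8*(3*sqrt(10) + 6467*I)) ≈ 1.9329e-5 + 2.8355e-8*I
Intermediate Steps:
F(j, W) = 4 + sqrt(6 + W)
I(s) = 4 + s + sqrt(6 + s) (I(s) = s + (4 + sqrt(6 + s)) = 4 + s + sqrt(6 + s))
c = 51602 (c = 6611 + 44991 = 51602)
1/(c + I(-16)**2) = 1/(51602 + (4 - 16 + sqrt(6 - 16))**2) = 1/(51602 + (4 - 16 + sqrt(-10))**2) = 1/(51602 + (4 - 16 + I*sqrt(10))**2) = 1/(51602 + (-12 + I*sqrt(10))**2)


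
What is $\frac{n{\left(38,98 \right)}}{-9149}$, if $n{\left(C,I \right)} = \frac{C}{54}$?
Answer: $- \frac{19}{247023} \approx -7.6916 \cdot 10^{-5}$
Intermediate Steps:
$n{\left(C,I \right)} = \frac{C}{54}$ ($n{\left(C,I \right)} = C \frac{1}{54} = \frac{C}{54}$)
$\frac{n{\left(38,98 \right)}}{-9149} = \frac{\frac{1}{54} \cdot 38}{-9149} = \frac{19}{27} \left(- \frac{1}{9149}\right) = - \frac{19}{247023}$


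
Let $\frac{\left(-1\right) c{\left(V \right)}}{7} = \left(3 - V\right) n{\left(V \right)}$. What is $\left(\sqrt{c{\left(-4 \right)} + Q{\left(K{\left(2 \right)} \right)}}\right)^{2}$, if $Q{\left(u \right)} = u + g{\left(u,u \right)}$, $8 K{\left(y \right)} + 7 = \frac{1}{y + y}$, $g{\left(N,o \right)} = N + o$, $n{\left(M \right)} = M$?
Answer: $\frac{6191}{32} \approx 193.47$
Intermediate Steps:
$K{\left(y \right)} = - \frac{7}{8} + \frac{1}{16 y}$ ($K{\left(y \right)} = - \frac{7}{8} + \frac{1}{8 \left(y + y\right)} = - \frac{7}{8} + \frac{1}{8 \cdot 2 y} = - \frac{7}{8} + \frac{\frac{1}{2} \frac{1}{y}}{8} = - \frac{7}{8} + \frac{1}{16 y}$)
$Q{\left(u \right)} = 3 u$ ($Q{\left(u \right)} = u + \left(u + u\right) = u + 2 u = 3 u$)
$c{\left(V \right)} = - 7 V \left(3 - V\right)$ ($c{\left(V \right)} = - 7 \left(3 - V\right) V = - 7 V \left(3 - V\right)$)
$\left(\sqrt{c{\left(-4 \right)} + Q{\left(K{\left(2 \right)} \right)}}\right)^{2} = \left(\sqrt{7 \left(-4\right) \left(-3 - 4\right) + 3 \frac{1 - 28}{16 \cdot 2}}\right)^{2} = \left(\sqrt{7 \left(-4\right) \left(-7\right) + 3 \cdot \frac{1}{16} \cdot \frac{1}{2} \left(1 - 28\right)}\right)^{2} = \left(\sqrt{196 + 3 \cdot \frac{1}{16} \cdot \frac{1}{2} \left(-27\right)}\right)^{2} = \left(\sqrt{196 + 3 \left(- \frac{27}{32}\right)}\right)^{2} = \left(\sqrt{196 - \frac{81}{32}}\right)^{2} = \left(\sqrt{\frac{6191}{32}}\right)^{2} = \left(\frac{\sqrt{12382}}{8}\right)^{2} = \frac{6191}{32}$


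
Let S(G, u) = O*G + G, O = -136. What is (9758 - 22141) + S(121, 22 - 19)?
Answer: -28718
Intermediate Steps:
S(G, u) = -135*G (S(G, u) = -136*G + G = -135*G)
(9758 - 22141) + S(121, 22 - 19) = (9758 - 22141) - 135*121 = -12383 - 16335 = -28718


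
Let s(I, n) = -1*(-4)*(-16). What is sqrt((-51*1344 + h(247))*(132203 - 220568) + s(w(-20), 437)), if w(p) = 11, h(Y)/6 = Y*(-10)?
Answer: 2*sqrt(1841614949) ≈ 85828.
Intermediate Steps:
h(Y) = -60*Y (h(Y) = 6*(Y*(-10)) = 6*(-10*Y) = -60*Y)
s(I, n) = -64 (s(I, n) = 4*(-16) = -64)
sqrt((-51*1344 + h(247))*(132203 - 220568) + s(w(-20), 437)) = sqrt((-51*1344 - 60*247)*(132203 - 220568) - 64) = sqrt((-68544 - 14820)*(-88365) - 64) = sqrt(-83364*(-88365) - 64) = sqrt(7366459860 - 64) = sqrt(7366459796) = 2*sqrt(1841614949)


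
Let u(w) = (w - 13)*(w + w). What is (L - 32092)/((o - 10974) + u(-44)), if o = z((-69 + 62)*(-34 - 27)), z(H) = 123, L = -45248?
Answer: 5156/389 ≈ 13.255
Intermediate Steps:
u(w) = 2*w*(-13 + w) (u(w) = (-13 + w)*(2*w) = 2*w*(-13 + w))
o = 123
(L - 32092)/((o - 10974) + u(-44)) = (-45248 - 32092)/((123 - 10974) + 2*(-44)*(-13 - 44)) = -77340/(-10851 + 2*(-44)*(-57)) = -77340/(-10851 + 5016) = -77340/(-5835) = -77340*(-1/5835) = 5156/389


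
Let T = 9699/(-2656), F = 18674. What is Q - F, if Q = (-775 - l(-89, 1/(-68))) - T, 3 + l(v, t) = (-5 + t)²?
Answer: -14942938099/767584 ≈ -19468.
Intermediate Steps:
l(v, t) = -3 + (-5 + t)²
T = -9699/2656 (T = 9699*(-1/2656) = -9699/2656 ≈ -3.6517)
Q = -609074483/767584 (Q = (-775 - (-3 + (-5 + 1/(-68))²)) - 1*(-9699/2656) = (-775 - (-3 + (-5 - 1/68)²)) + 9699/2656 = (-775 - (-3 + (-341/68)²)) + 9699/2656 = (-775 - (-3 + 116281/4624)) + 9699/2656 = (-775 - 1*102409/4624) + 9699/2656 = (-775 - 102409/4624) + 9699/2656 = -3686009/4624 + 9699/2656 = -609074483/767584 ≈ -793.50)
Q - F = -609074483/767584 - 1*18674 = -609074483/767584 - 18674 = -14942938099/767584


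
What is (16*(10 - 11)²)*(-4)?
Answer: -64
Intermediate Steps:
(16*(10 - 11)²)*(-4) = (16*(-1)²)*(-4) = (16*1)*(-4) = 16*(-4) = -64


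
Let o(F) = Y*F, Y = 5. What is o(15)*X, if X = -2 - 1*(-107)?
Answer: 7875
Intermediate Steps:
o(F) = 5*F
X = 105 (X = -2 + 107 = 105)
o(15)*X = (5*15)*105 = 75*105 = 7875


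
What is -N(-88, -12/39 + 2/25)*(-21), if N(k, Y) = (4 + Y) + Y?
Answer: 24192/325 ≈ 74.437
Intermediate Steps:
N(k, Y) = 4 + 2*Y
-N(-88, -12/39 + 2/25)*(-21) = -(4 + 2*(-12/39 + 2/25))*(-21) = -(4 + 2*(-12*1/39 + 2*(1/25)))*(-21) = -(4 + 2*(-4/13 + 2/25))*(-21) = -(4 + 2*(-74/325))*(-21) = -(4 - 148/325)*(-21) = -1*1152/325*(-21) = -1152/325*(-21) = 24192/325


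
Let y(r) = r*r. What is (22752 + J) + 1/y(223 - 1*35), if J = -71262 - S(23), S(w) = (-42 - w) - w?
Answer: -1711427167/35344 ≈ -48422.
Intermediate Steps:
y(r) = r²
S(w) = -42 - 2*w
J = -71174 (J = -71262 - (-42 - 2*23) = -71262 - (-42 - 46) = -71262 - 1*(-88) = -71262 + 88 = -71174)
(22752 + J) + 1/y(223 - 1*35) = (22752 - 71174) + 1/((223 - 1*35)²) = -48422 + 1/((223 - 35)²) = -48422 + 1/(188²) = -48422 + 1/35344 = -1711427167/35344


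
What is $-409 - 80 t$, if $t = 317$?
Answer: $-25769$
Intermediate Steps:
$-409 - 80 t = -409 - 25360 = -25769$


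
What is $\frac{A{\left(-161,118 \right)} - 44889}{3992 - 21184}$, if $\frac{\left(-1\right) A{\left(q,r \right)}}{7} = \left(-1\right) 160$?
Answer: $\frac{43769}{17192} \approx 2.5459$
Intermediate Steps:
$A{\left(q,r \right)} = 1120$ ($A{\left(q,r \right)} = - 7 \left(\left(-1\right) 160\right) = \left(-7\right) \left(-160\right) = 1120$)
$\frac{A{\left(-161,118 \right)} - 44889}{3992 - 21184} = \frac{1120 - 44889}{3992 - 21184} = - \frac{43769}{-17192} = \left(-43769\right) \left(- \frac{1}{17192}\right) = \frac{43769}{17192}$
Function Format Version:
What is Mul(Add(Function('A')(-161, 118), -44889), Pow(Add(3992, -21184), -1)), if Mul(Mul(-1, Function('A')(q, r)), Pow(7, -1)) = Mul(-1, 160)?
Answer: Rational(43769, 17192) ≈ 2.5459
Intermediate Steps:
Function('A')(q, r) = 1120 (Function('A')(q, r) = Mul(-7, Mul(-1, 160)) = Mul(-7, -160) = 1120)
Mul(Add(Function('A')(-161, 118), -44889), Pow(Add(3992, -21184), -1)) = Mul(Add(1120, -44889), Pow(Add(3992, -21184), -1)) = Mul(-43769, Pow(-17192, -1)) = Mul(-43769, Rational(-1, 17192)) = Rational(43769, 17192)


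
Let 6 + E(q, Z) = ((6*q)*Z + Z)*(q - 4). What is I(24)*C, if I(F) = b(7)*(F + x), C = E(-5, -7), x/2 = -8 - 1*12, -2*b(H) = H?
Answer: -102648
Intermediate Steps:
E(q, Z) = -6 + (-4 + q)*(Z + 6*Z*q) (E(q, Z) = -6 + ((6*q)*Z + Z)*(q - 4) = -6 + (6*Z*q + Z)*(-4 + q) = -6 + (Z + 6*Z*q)*(-4 + q) = -6 + (-4 + q)*(Z + 6*Z*q))
b(H) = -H/2
x = -40 (x = 2*(-8 - 1*12) = 2*(-8 - 12) = 2*(-20) = -40)
C = -1833 (C = -6 - 4*(-7) - 23*(-7)*(-5) + 6*(-7)*(-5)² = -6 + 28 - 805 + 6*(-7)*25 = -6 + 28 - 805 - 1050 = -1833)
I(F) = 140 - 7*F/2 (I(F) = (-½*7)*(F - 40) = -7*(-40 + F)/2 = 140 - 7*F/2)
I(24)*C = (140 - 7/2*24)*(-1833) = (140 - 84)*(-1833) = 56*(-1833) = -102648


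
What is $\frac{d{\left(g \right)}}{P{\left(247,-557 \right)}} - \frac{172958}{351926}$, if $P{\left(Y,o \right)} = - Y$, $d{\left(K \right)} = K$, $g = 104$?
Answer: $- \frac{3050805}{3343297} \approx -0.91251$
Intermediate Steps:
$\frac{d{\left(g \right)}}{P{\left(247,-557 \right)}} - \frac{172958}{351926} = \frac{104}{\left(-1\right) 247} - \frac{172958}{351926} = \frac{104}{-247} - \frac{86479}{175963} = 104 \left(- \frac{1}{247}\right) - \frac{86479}{175963} = - \frac{8}{19} - \frac{86479}{175963} = - \frac{3050805}{3343297}$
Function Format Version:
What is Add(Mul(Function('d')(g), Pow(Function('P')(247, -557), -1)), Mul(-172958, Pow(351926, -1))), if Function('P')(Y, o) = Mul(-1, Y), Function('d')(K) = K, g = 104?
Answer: Rational(-3050805, 3343297) ≈ -0.91251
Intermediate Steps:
Add(Mul(Function('d')(g), Pow(Function('P')(247, -557), -1)), Mul(-172958, Pow(351926, -1))) = Add(Mul(104, Pow(Mul(-1, 247), -1)), Mul(-172958, Pow(351926, -1))) = Add(Mul(104, Pow(-247, -1)), Mul(-172958, Rational(1, 351926))) = Add(Mul(104, Rational(-1, 247)), Rational(-86479, 175963)) = Add(Rational(-8, 19), Rational(-86479, 175963)) = Rational(-3050805, 3343297)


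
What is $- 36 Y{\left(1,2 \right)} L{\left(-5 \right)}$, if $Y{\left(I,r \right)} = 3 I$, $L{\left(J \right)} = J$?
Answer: $540$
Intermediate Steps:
$- 36 Y{\left(1,2 \right)} L{\left(-5 \right)} = - 36 \cdot 3 \cdot 1 \left(-5\right) = \left(-36\right) 3 \left(-5\right) = \left(-108\right) \left(-5\right) = 540$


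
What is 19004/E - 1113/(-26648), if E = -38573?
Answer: -463486843/1027893304 ≈ -0.45091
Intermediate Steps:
19004/E - 1113/(-26648) = 19004/(-38573) - 1113/(-26648) = 19004*(-1/38573) - 1113*(-1/26648) = -19004/38573 + 1113/26648 = -463486843/1027893304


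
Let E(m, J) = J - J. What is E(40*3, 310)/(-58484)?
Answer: 0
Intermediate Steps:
E(m, J) = 0
E(40*3, 310)/(-58484) = 0/(-58484) = 0*(-1/58484) = 0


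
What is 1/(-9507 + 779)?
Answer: -1/8728 ≈ -0.00011457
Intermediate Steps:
1/(-9507 + 779) = 1/(-8728) = -1/8728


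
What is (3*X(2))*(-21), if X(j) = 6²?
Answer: -2268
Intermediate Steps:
X(j) = 36
(3*X(2))*(-21) = (3*36)*(-21) = 108*(-21) = -2268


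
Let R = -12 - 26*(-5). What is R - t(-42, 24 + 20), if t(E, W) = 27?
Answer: 91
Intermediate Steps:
R = 118 (R = -12 + 130 = 118)
R - t(-42, 24 + 20) = 118 - 1*27 = 118 - 27 = 91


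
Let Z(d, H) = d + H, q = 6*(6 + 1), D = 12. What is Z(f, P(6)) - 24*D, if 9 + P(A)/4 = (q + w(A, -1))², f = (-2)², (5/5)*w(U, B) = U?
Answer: 8896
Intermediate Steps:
w(U, B) = U
f = 4
q = 42 (q = 6*7 = 42)
P(A) = -36 + 4*(42 + A)²
Z(d, H) = H + d
Z(f, P(6)) - 24*D = ((-36 + 4*(42 + 6)²) + 4) - 24*12 = ((-36 + 4*48²) + 4) - 288 = ((-36 + 4*2304) + 4) - 288 = ((-36 + 9216) + 4) - 288 = (9180 + 4) - 288 = 9184 - 288 = 8896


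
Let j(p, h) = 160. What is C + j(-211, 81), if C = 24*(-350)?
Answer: -8240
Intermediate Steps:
C = -8400
C + j(-211, 81) = -8400 + 160 = -8240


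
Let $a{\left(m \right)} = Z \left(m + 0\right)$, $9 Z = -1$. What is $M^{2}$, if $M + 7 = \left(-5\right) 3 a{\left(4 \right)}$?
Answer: $\frac{1}{9} \approx 0.11111$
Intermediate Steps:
$Z = - \frac{1}{9}$ ($Z = \frac{1}{9} \left(-1\right) = - \frac{1}{9} \approx -0.11111$)
$a{\left(m \right)} = - \frac{m}{9}$ ($a{\left(m \right)} = - \frac{m + 0}{9} = - \frac{m}{9}$)
$M = - \frac{1}{3}$ ($M = -7 + \left(-5\right) 3 \left(\left(- \frac{1}{9}\right) 4\right) = -7 - - \frac{20}{3} = -7 + \frac{20}{3} = - \frac{1}{3} \approx -0.33333$)
$M^{2} = \left(- \frac{1}{3}\right)^{2} = \frac{1}{9}$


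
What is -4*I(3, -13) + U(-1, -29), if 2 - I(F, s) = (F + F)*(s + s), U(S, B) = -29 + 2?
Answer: -659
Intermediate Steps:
U(S, B) = -27
I(F, s) = 2 - 4*F*s (I(F, s) = 2 - (F + F)*(s + s) = 2 - 2*F*2*s = 2 - 4*F*s)
-4*I(3, -13) + U(-1, -29) = -4*(2 - 4*3*(-13)) - 27 = -4*(2 + 156) - 27 = -4*158 - 27 = -632 - 27 = -659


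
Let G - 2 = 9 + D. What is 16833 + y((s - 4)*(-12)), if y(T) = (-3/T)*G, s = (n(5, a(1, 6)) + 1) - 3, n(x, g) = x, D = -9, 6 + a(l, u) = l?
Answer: 33665/2 ≈ 16833.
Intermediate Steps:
a(l, u) = -6 + l
s = 3 (s = (5 + 1) - 3 = 6 - 3 = 3)
G = 2 (G = 2 + (9 - 9) = 2 + 0 = 2)
y(T) = -6/T (y(T) = -3/T*2 = -6/T)
16833 + y((s - 4)*(-12)) = 16833 - 6*(-1/(12*(3 - 4))) = 16833 - 6/((-1*(-12))) = 16833 - 6/12 = 16833 - 6*1/12 = 16833 - 1/2 = 33665/2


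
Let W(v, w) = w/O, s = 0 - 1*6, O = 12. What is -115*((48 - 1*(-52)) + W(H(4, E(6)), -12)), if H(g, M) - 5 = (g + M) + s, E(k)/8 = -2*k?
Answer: -11385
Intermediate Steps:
s = -6 (s = 0 - 6 = -6)
E(k) = -16*k (E(k) = 8*(-2*k) = -16*k)
H(g, M) = -1 + M + g (H(g, M) = 5 + ((g + M) - 6) = 5 + ((M + g) - 6) = 5 + (-6 + M + g) = -1 + M + g)
W(v, w) = w/12
-115*((48 - 1*(-52)) + W(H(4, E(6)), -12)) = -115*((48 - 1*(-52)) + (1/12)*(-12)) = -115*((48 + 52) - 1) = -115*(100 - 1) = -115*99 = -11385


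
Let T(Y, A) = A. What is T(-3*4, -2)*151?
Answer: -302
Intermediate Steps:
T(-3*4, -2)*151 = -2*151 = -302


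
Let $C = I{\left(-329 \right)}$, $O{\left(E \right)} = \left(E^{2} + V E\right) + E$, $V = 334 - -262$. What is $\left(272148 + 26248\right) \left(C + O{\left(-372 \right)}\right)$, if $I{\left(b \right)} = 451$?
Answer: $-24841168604$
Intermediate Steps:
$V = 596$ ($V = 334 + 262 = 596$)
$O{\left(E \right)} = E^{2} + 597 E$ ($O{\left(E \right)} = \left(E^{2} + 596 E\right) + E = E^{2} + 597 E$)
$C = 451$
$\left(272148 + 26248\right) \left(C + O{\left(-372 \right)}\right) = \left(272148 + 26248\right) \left(451 - 372 \left(597 - 372\right)\right) = 298396 \left(451 - 83700\right) = 298396 \left(-83249\right) = -24841168604$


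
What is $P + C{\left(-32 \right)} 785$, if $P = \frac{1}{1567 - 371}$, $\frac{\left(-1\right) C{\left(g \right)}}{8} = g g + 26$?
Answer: $- \frac{7886423999}{1196} \approx -6.594 \cdot 10^{6}$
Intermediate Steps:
$C{\left(g \right)} = -208 - 8 g^{2}$ ($C{\left(g \right)} = - 8 \left(g g + 26\right) = - 8 \left(g^{2} + 26\right) = - 8 \left(26 + g^{2}\right) = -208 - 8 g^{2}$)
$P = \frac{1}{1196} \approx 0.00083612$
$P + C{\left(-32 \right)} 785 = \frac{1}{1196} + \left(-208 - 8 \left(-32\right)^{2}\right) 785 = \frac{1}{1196} + \left(-208 - 8192\right) 785 = \frac{1}{1196} - 6594000 = - \frac{7886423999}{1196}$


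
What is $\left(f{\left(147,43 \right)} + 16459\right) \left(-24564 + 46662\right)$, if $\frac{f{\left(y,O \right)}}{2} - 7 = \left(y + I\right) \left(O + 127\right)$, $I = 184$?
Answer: $2850929274$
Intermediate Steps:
$f{\left(y,O \right)} = 14 + 2 \left(127 + O\right) \left(184 + y\right)$ ($f{\left(y,O \right)} = 14 + 2 \left(y + 184\right) \left(O + 127\right) = 14 + 2 \left(184 + y\right) \left(127 + O\right) = 14 + 2 \left(127 + O\right) \left(184 + y\right)$)
$\left(f{\left(147,43 \right)} + 16459\right) \left(-24564 + 46662\right) = \left(\left(46750 + 254 \cdot 147 + 368 \cdot 43 + 2 \cdot 43 \cdot 147\right) + 16459\right) \left(-24564 + 46662\right) = \left(\left(46750 + 37338 + 15824 + 12642\right) + 16459\right) 22098 = \left(112554 + 16459\right) 22098 = 129013 \cdot 22098 = 2850929274$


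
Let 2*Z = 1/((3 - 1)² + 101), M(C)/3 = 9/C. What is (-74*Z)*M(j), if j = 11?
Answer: -333/385 ≈ -0.86493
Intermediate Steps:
M(C) = 27/C (M(C) = 3*(9/C) = 27/C)
Z = 1/210 (Z = 1/(2*((3 - 1)² + 101)) = 1/(2*(2² + 101)) = 1/(2*(4 + 101)) = (½)/105 = (½)*(1/105) = 1/210 ≈ 0.0047619)
(-74*Z)*M(j) = (-74*1/210)*(27/11) = -333/(35*11) = -37/105*27/11 = -333/385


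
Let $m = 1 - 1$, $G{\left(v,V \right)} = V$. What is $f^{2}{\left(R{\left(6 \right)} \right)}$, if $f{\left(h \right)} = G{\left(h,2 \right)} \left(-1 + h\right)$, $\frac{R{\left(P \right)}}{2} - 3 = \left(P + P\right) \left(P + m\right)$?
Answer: $88804$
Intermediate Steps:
$m = 0$ ($m = 1 - 1 = 0$)
$R{\left(P \right)} = 6 + 4 P^{2}$ ($R{\left(P \right)} = 6 + 2 \left(P + P\right) \left(P + 0\right) = 6 + 2 \cdot 2 P P = 6 + 2 \cdot 2 P^{2} = 6 + 4 P^{2}$)
$f{\left(h \right)} = -2 + 2 h$ ($f{\left(h \right)} = 2 \left(-1 + h\right) = -2 + 2 h$)
$f^{2}{\left(R{\left(6 \right)} \right)} = \left(-2 + 2 \left(6 + 4 \cdot 6^{2}\right)\right)^{2} = \left(-2 + 2 \left(6 + 4 \cdot 36\right)\right)^{2} = \left(-2 + 2 \left(6 + 144\right)\right)^{2} = \left(-2 + 2 \cdot 150\right)^{2} = \left(-2 + 300\right)^{2} = 298^{2} = 88804$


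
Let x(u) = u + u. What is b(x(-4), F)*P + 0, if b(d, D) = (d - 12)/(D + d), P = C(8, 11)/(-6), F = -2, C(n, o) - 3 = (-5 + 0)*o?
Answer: 52/3 ≈ 17.333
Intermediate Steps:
C(n, o) = 3 - 5*o (C(n, o) = 3 + (-5 + 0)*o = 3 - 5*o)
x(u) = 2*u
P = 26/3 (P = (3 - 5*11)/(-6) = (3 - 55)*(-⅙) = -52*(-⅙) = 26/3 ≈ 8.6667)
b(d, D) = (-12 + d)/(D + d)
b(x(-4), F)*P + 0 = ((-12 + 2*(-4))/(-2 + 2*(-4)))*(26/3) + 0 = ((-12 - 8)/(-2 - 8))*(26/3) + 0 = (-20/(-10))*(26/3) + 0 = -⅒*(-20)*(26/3) + 0 = 2*(26/3) + 0 = 52/3 + 0 = 52/3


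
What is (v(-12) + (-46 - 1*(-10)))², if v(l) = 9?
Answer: 729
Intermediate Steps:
(v(-12) + (-46 - 1*(-10)))² = (9 + (-46 - 1*(-10)))² = (9 + (-46 + 10))² = (9 - 36)² = (-27)² = 729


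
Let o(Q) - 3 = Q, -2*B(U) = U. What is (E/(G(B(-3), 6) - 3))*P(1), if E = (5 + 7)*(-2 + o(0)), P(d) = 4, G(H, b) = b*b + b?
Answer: 16/13 ≈ 1.2308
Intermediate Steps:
B(U) = -U/2
G(H, b) = b + b² (G(H, b) = b² + b = b + b²)
o(Q) = 3 + Q
E = 12 (E = (5 + 7)*(-2 + (3 + 0)) = 12*(-2 + 3) = 12*1 = 12)
(E/(G(B(-3), 6) - 3))*P(1) = (12/(6*(1 + 6) - 3))*4 = (12/(6*7 - 3))*4 = (12/(42 - 3))*4 = (12/39)*4 = (12*(1/39))*4 = (4/13)*4 = 16/13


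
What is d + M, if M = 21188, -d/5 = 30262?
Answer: -130122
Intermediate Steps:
d = -151310 (d = -5*30262 = -151310)
d + M = -151310 + 21188 = -130122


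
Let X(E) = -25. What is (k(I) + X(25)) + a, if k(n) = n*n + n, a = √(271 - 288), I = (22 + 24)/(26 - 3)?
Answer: -19 + I*√17 ≈ -19.0 + 4.1231*I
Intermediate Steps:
I = 2 (I = 46/23 = 46*(1/23) = 2)
a = I*√17 (a = √(-17) = I*√17 ≈ 4.1231*I)
k(n) = n + n² (k(n) = n² + n = n + n²)
(k(I) + X(25)) + a = (2*(1 + 2) - 25) + I*√17 = (2*3 - 25) + I*√17 = (6 - 25) + I*√17 = -19 + I*√17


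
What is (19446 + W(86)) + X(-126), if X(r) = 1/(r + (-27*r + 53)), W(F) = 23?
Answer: 64812302/3329 ≈ 19469.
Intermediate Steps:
X(r) = 1/(53 - 26*r) (X(r) = 1/(r + (53 - 27*r)) = 1/(53 - 26*r))
(19446 + W(86)) + X(-126) = (19446 + 23) - 1/(-53 + 26*(-126)) = 19469 - 1/(-53 - 3276) = 19469 - 1/(-3329) = 19469 - 1*(-1/3329) = 19469 + 1/3329 = 64812302/3329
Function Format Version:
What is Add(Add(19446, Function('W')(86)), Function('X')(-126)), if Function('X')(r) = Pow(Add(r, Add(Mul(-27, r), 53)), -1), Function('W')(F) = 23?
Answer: Rational(64812302, 3329) ≈ 19469.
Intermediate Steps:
Function('X')(r) = Pow(Add(53, Mul(-26, r)), -1) (Function('X')(r) = Pow(Add(r, Add(53, Mul(-27, r))), -1) = Pow(Add(53, Mul(-26, r)), -1))
Add(Add(19446, Function('W')(86)), Function('X')(-126)) = Add(Add(19446, 23), Mul(-1, Pow(Add(-53, Mul(26, -126)), -1))) = Add(19469, Mul(-1, Pow(Add(-53, -3276), -1))) = Add(19469, Mul(-1, Pow(-3329, -1))) = Add(19469, Mul(-1, Rational(-1, 3329))) = Add(19469, Rational(1, 3329)) = Rational(64812302, 3329)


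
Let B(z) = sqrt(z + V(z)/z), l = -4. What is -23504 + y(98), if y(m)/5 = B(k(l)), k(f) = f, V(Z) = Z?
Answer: -23504 + 5*I*sqrt(3) ≈ -23504.0 + 8.6602*I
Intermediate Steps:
B(z) = sqrt(1 + z) (B(z) = sqrt(z + z/z) = sqrt(z + 1) = sqrt(1 + z))
y(m) = 5*I*sqrt(3) (y(m) = 5*sqrt(1 - 4) = 5*sqrt(-3) = 5*(I*sqrt(3)) = 5*I*sqrt(3))
-23504 + y(98) = -23504 + 5*I*sqrt(3)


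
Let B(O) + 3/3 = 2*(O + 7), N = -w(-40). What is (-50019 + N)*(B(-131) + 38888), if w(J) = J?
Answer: -1931138581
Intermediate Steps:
N = 40 (N = -1*(-40) = 40)
B(O) = 13 + 2*O (B(O) = -1 + 2*(O + 7) = -1 + 2*(7 + O) = -1 + (14 + 2*O) = 13 + 2*O)
(-50019 + N)*(B(-131) + 38888) = (-50019 + 40)*((13 + 2*(-131)) + 38888) = -49979*((13 - 262) + 38888) = -49979*(-249 + 38888) = -49979*38639 = -1931138581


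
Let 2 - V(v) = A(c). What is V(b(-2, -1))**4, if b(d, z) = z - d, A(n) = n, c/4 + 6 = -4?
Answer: 3111696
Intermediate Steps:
c = -40 (c = -24 + 4*(-4) = -24 - 16 = -40)
V(v) = 42 (V(v) = 2 - 1*(-40) = 2 + 40 = 42)
V(b(-2, -1))**4 = 42**4 = 3111696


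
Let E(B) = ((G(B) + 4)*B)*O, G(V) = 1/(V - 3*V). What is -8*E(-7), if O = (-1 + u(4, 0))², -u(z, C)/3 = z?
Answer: 38532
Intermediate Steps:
u(z, C) = -3*z
G(V) = -1/(2*V) (G(V) = 1/(-2*V) = -1/(2*V))
O = 169 (O = (-1 - 3*4)² = (-1 - 12)² = (-13)² = 169)
E(B) = 169*B*(4 - 1/(2*B)) (E(B) = ((-1/(2*B) + 4)*B)*169 = ((4 - 1/(2*B))*B)*169 = (B*(4 - 1/(2*B)))*169 = 169*B*(4 - 1/(2*B)))
-8*E(-7) = -8*(-169/2 + 676*(-7)) = -8*(-169/2 - 4732) = -8*(-9633/2) = 38532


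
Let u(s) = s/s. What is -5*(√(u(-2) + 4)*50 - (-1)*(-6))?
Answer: 30 - 250*√5 ≈ -529.02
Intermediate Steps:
u(s) = 1
-5*(√(u(-2) + 4)*50 - (-1)*(-6)) = -5*(√(1 + 4)*50 - (-1)*(-6)) = -5*(√5*50 - 1*6) = -5*(50*√5 - 6) = -5*(-6 + 50*√5) = 30 - 250*√5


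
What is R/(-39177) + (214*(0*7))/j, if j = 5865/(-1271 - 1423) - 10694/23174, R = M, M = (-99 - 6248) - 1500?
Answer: 7847/39177 ≈ 0.20030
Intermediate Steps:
M = -7847 (M = -6347 - 1500 = -7847)
R = -7847
j = -27454191/10405126 (j = 5865/(-2694) - 10694*1/23174 = 5865*(-1/2694) - 5347/11587 = -1955/898 - 5347/11587 = -27454191/10405126 ≈ -2.6385)
R/(-39177) + (214*(0*7))/j = -7847/(-39177) + (214*(0*7))/(-27454191/10405126) = -7847*(-1/39177) + (214*0)*(-10405126/27454191) = 7847/39177 + 0*(-10405126/27454191) = 7847/39177 + 0 = 7847/39177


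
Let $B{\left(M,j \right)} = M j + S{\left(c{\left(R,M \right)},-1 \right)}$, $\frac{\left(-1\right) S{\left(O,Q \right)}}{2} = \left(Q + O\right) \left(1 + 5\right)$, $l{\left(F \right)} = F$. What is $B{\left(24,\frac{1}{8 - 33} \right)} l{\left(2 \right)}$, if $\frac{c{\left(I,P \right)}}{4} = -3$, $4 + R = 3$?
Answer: $\frac{7752}{25} \approx 310.08$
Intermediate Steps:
$R = -1$ ($R = -4 + 3 = -1$)
$c{\left(I,P \right)} = -12$ ($c{\left(I,P \right)} = 4 \left(-3\right) = -12$)
$S{\left(O,Q \right)} = - 12 O - 12 Q$ ($S{\left(O,Q \right)} = - 2 \left(Q + O\right) \left(1 + 5\right) = - 2 \left(O + Q\right) 6 = - 2 \left(6 O + 6 Q\right) = - 12 O - 12 Q$)
$B{\left(M,j \right)} = 156 + M j$ ($B{\left(M,j \right)} = M j - -156 = M j + \left(144 + 12\right) = M j + 156 = 156 + M j$)
$B{\left(24,\frac{1}{8 - 33} \right)} l{\left(2 \right)} = \left(156 + \frac{24}{8 - 33}\right) 2 = \left(156 + \frac{24}{-25}\right) 2 = \left(156 + 24 \left(- \frac{1}{25}\right)\right) 2 = \left(156 - \frac{24}{25}\right) 2 = \frac{3876}{25} \cdot 2 = \frac{7752}{25}$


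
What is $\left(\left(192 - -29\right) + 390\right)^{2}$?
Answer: $373321$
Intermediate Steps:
$\left(\left(192 - -29\right) + 390\right)^{2} = \left(\left(192 + 29\right) + 390\right)^{2} = \left(221 + 390\right)^{2} = 611^{2} = 373321$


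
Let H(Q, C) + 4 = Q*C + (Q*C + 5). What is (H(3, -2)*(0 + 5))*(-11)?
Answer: 605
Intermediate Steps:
H(Q, C) = 1 + 2*C*Q (H(Q, C) = -4 + (Q*C + (Q*C + 5)) = -4 + (C*Q + (C*Q + 5)) = -4 + (C*Q + (5 + C*Q)) = -4 + (5 + 2*C*Q) = 1 + 2*C*Q)
(H(3, -2)*(0 + 5))*(-11) = ((1 + 2*(-2)*3)*(0 + 5))*(-11) = ((1 - 12)*5)*(-11) = -11*5*(-11) = -55*(-11) = 605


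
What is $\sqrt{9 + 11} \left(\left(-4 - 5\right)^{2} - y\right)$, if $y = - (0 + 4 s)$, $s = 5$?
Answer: $202 \sqrt{5} \approx 451.69$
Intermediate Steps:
$y = -20$ ($y = - (0 + 4 \cdot 5) = - (0 + 20) = \left(-1\right) 20 = -20$)
$\sqrt{9 + 11} \left(\left(-4 - 5\right)^{2} - y\right) = \sqrt{9 + 11} \left(\left(-4 - 5\right)^{2} - -20\right) = \sqrt{20} \left(\left(-9\right)^{2} + 20\right) = 2 \sqrt{5} \left(81 + 20\right) = 2 \sqrt{5} \cdot 101 = 202 \sqrt{5}$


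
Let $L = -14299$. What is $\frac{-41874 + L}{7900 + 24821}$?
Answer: $- \frac{4321}{2517} \approx -1.7167$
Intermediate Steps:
$\frac{-41874 + L}{7900 + 24821} = \frac{-41874 - 14299}{7900 + 24821} = - \frac{56173}{32721} = \left(-56173\right) \frac{1}{32721} = - \frac{4321}{2517}$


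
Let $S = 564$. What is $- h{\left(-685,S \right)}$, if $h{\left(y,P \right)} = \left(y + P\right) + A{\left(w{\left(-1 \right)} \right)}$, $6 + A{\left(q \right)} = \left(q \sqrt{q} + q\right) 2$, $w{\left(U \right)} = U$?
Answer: $129 + 2 i \approx 129.0 + 2.0 i$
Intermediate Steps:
$A{\left(q \right)} = -6 + 2 q + 2 q^{\frac{3}{2}}$ ($A{\left(q \right)} = -6 + \left(q \sqrt{q} + q\right) 2 = -6 + \left(q^{\frac{3}{2}} + q\right) 2 = -6 + \left(q + q^{\frac{3}{2}}\right) 2 = -6 + \left(2 q + 2 q^{\frac{3}{2}}\right) = -6 + 2 q + 2 q^{\frac{3}{2}}$)
$h{\left(y,P \right)} = -8 + P + y - 2 i$ ($h{\left(y,P \right)} = \left(y + P\right) + \left(-6 + 2 \left(-1\right) + 2 \left(-1\right)^{\frac{3}{2}}\right) = \left(P + y\right) - \left(8 - - 2 i\right) = \left(P + y\right) - \left(8 + 2 i\right) = -8 + P + y - 2 i$)
$- h{\left(-685,S \right)} = - (-8 + 564 - 685 - 2 i) = - (-129 - 2 i) = 129 + 2 i$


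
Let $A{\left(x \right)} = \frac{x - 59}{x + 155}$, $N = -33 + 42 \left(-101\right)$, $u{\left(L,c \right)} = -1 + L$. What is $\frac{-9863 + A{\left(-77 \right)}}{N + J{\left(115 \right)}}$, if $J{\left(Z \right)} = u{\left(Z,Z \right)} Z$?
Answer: $- \frac{76945}{68913} \approx -1.1166$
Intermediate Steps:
$N = -4275$ ($N = -33 - 4242 = -4275$)
$J{\left(Z \right)} = Z \left(-1 + Z\right)$ ($J{\left(Z \right)} = \left(-1 + Z\right) Z = Z \left(-1 + Z\right)$)
$A{\left(x \right)} = \frac{-59 + x}{155 + x}$
$\frac{-9863 + A{\left(-77 \right)}}{N + J{\left(115 \right)}} = \frac{-9863 + \frac{-59 - 77}{155 - 77}}{-4275 + 115 \left(-1 + 115\right)} = \frac{-9863 + \frac{1}{78} \left(-136\right)}{-4275 + 115 \cdot 114} = \frac{-9863 + \frac{1}{78} \left(-136\right)}{-4275 + 13110} = \frac{-9863 - \frac{68}{39}}{8835} = \left(- \frac{384725}{39}\right) \frac{1}{8835} = - \frac{76945}{68913}$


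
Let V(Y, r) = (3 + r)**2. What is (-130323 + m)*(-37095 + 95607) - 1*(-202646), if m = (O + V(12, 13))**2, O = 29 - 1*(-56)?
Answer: -821422858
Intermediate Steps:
O = 85 (O = 29 + 56 = 85)
m = 116281 (m = (85 + (3 + 13)**2)**2 = (85 + 16**2)**2 = (85 + 256)**2 = 341**2 = 116281)
(-130323 + m)*(-37095 + 95607) - 1*(-202646) = (-130323 + 116281)*(-37095 + 95607) - 1*(-202646) = -14042*58512 + 202646 = -821625504 + 202646 = -821422858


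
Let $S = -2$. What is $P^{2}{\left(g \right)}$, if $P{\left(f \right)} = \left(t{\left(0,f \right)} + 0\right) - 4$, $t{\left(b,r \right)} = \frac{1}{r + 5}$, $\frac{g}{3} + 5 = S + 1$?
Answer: $\frac{2809}{169} \approx 16.621$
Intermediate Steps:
$g = -18$ ($g = -15 + 3 \left(-2 + 1\right) = -15 + 3 \left(-1\right) = -15 - 3 = -18$)
$t{\left(b,r \right)} = \frac{1}{5 + r}$
$P{\left(f \right)} = -4 + \frac{1}{5 + f}$ ($P{\left(f \right)} = \left(\frac{1}{5 + f} + 0\right) - 4 = \frac{1}{5 + f} - 4 = -4 + \frac{1}{5 + f}$)
$P^{2}{\left(g \right)} = \left(\frac{-19 - -72}{5 - 18}\right)^{2} = \left(\frac{-19 + 72}{-13}\right)^{2} = \left(\left(- \frac{1}{13}\right) 53\right)^{2} = \left(- \frac{53}{13}\right)^{2} = \frac{2809}{169}$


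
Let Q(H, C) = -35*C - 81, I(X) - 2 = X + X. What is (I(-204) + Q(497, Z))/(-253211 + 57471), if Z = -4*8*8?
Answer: -8473/195740 ≈ -0.043287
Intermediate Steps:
Z = -256 (Z = -32*8 = -256)
I(X) = 2 + 2*X (I(X) = 2 + (X + X) = 2 + 2*X)
Q(H, C) = -81 - 35*C
(I(-204) + Q(497, Z))/(-253211 + 57471) = ((2 + 2*(-204)) + (-81 - 35*(-256)))/(-253211 + 57471) = ((2 - 408) + (-81 + 8960))/(-195740) = (-406 + 8879)*(-1/195740) = 8473*(-1/195740) = -8473/195740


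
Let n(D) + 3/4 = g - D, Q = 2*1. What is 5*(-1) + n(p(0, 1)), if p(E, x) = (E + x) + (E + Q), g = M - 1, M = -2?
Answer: -47/4 ≈ -11.750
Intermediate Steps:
Q = 2
g = -3 (g = -2 - 1 = -3)
p(E, x) = 2 + x + 2*E (p(E, x) = (E + x) + (E + 2) = (E + x) + (2 + E) = 2 + x + 2*E)
n(D) = -15/4 - D (n(D) = -¾ + (-3 - D) = -15/4 - D)
5*(-1) + n(p(0, 1)) = 5*(-1) + (-15/4 - (2 + 1 + 2*0)) = -5 + (-15/4 - (2 + 1 + 0)) = -5 + (-15/4 - 1*3) = -5 + (-15/4 - 3) = -5 - 27/4 = -47/4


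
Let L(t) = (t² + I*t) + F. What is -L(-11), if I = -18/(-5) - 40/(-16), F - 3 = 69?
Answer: -1259/10 ≈ -125.90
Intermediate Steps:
F = 72 (F = 3 + 69 = 72)
I = 61/10 (I = -18*(-⅕) - 40*(-1/16) = 18/5 + 5/2 = 61/10 ≈ 6.1000)
L(t) = 72 + t² + 61*t/10 (L(t) = (t² + 61*t/10) + 72 = 72 + t² + 61*t/10)
-L(-11) = -(72 + (-11)² + (61/10)*(-11)) = -(72 + 121 - 671/10) = -1*1259/10 = -1259/10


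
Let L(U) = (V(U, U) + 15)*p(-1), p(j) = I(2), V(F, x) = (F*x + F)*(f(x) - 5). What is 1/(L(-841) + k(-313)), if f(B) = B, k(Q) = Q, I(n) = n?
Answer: -1/1195296763 ≈ -8.3661e-10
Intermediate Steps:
V(F, x) = (-5 + x)*(F + F*x) (V(F, x) = (F*x + F)*(x - 5) = (F + F*x)*(-5 + x) = (-5 + x)*(F + F*x))
p(j) = 2
L(U) = 30 + 2*U*(-5 + U**2 - 4*U) (L(U) = (U*(-5 + U**2 - 4*U) + 15)*2 = (15 + U*(-5 + U**2 - 4*U))*2 = 30 + 2*U*(-5 + U**2 - 4*U))
1/(L(-841) + k(-313)) = 1/((30 + 2*(-841)*(-5 + (-841)**2 - 4*(-841))) - 313) = 1/((30 + 2*(-841)*(-5 + 707281 + 3364)) - 313) = 1/((30 + 2*(-841)*710640) - 313) = 1/((30 - 1195296480) - 313) = 1/(-1195296450 - 313) = 1/(-1195296763) = -1/1195296763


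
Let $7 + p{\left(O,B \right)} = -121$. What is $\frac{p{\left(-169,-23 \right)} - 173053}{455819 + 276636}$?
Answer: $- \frac{173181}{732455} \approx -0.23644$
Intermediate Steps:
$p{\left(O,B \right)} = -128$ ($p{\left(O,B \right)} = -7 - 121 = -128$)
$\frac{p{\left(-169,-23 \right)} - 173053}{455819 + 276636} = \frac{-128 - 173053}{455819 + 276636} = - \frac{173181}{732455}$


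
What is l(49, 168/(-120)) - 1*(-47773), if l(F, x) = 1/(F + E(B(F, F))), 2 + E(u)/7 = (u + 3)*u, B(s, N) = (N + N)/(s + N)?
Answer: 3009700/63 ≈ 47773.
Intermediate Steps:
B(s, N) = 2*N/(N + s) (B(s, N) = (2*N)/(N + s) = 2*N/(N + s))
E(u) = -14 + 7*u*(3 + u) (E(u) = -14 + 7*((u + 3)*u) = -14 + 7*((3 + u)*u) = -14 + 7*(u*(3 + u)) = -14 + 7*u*(3 + u))
l(F, x) = 1/(14 + F) (l(F, x) = 1/(F + (-14 + 7*(2*F/(F + F))² + 21*(2*F/(F + F)))) = 1/(F + (-14 + 7*(2*F/((2*F)))² + 21*(2*F/((2*F))))) = 1/(F + (-14 + 7*(2*F*(1/(2*F)))² + 21*(2*F*(1/(2*F))))) = 1/(F + (-14 + 7*1² + 21*1)) = 1/(F + (-14 + 7*1 + 21)) = 1/(F + (-14 + 7 + 21)) = 1/(F + 14) = 1/(14 + F))
l(49, 168/(-120)) - 1*(-47773) = 1/(14 + 49) - 1*(-47773) = 1/63 + 47773 = 3009700/63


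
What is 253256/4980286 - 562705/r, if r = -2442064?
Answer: 1710449597007/6081088575152 ≈ 0.28127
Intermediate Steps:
253256/4980286 - 562705/r = 253256/4980286 - 562705/(-2442064) = 253256*(1/4980286) - 562705*(-1/2442064) = 126628/2490143 + 562705/2442064 = 1710449597007/6081088575152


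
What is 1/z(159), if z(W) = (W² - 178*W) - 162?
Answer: -1/3183 ≈ -0.00031417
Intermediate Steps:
z(W) = -162 + W² - 178*W
1/z(159) = 1/(-162 + 159² - 178*159) = 1/(-162 + 25281 - 28302) = 1/(-3183) = -1/3183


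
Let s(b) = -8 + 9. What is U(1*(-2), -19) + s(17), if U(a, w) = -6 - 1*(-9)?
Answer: 4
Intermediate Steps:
U(a, w) = 3 (U(a, w) = -6 + 9 = 3)
s(b) = 1
U(1*(-2), -19) + s(17) = 3 + 1 = 4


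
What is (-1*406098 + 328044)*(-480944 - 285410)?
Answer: 59816995116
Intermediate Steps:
(-1*406098 + 328044)*(-480944 - 285410) = (-406098 + 328044)*(-766354) = -78054*(-766354) = 59816995116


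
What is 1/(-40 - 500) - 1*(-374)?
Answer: 201959/540 ≈ 374.00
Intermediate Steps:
1/(-40 - 500) - 1*(-374) = 1/(-540) + 374 = -1/540 + 374 = 201959/540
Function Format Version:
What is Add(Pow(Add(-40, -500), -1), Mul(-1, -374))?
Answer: Rational(201959, 540) ≈ 374.00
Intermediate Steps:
Add(Pow(Add(-40, -500), -1), Mul(-1, -374)) = Add(Pow(-540, -1), 374) = Add(Rational(-1, 540), 374) = Rational(201959, 540)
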